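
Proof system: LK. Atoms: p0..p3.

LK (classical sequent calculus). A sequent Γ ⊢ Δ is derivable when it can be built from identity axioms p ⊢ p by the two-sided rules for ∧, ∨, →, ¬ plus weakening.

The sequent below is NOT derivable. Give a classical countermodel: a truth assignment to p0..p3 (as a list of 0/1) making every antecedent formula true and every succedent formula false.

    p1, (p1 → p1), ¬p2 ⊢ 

Enumerate valuations to refute Γ ⊢ Δ:
  v=0000: Γ:[p1=F, (p1 → p1)=T, ¬p2=T] Δ:[] refutes=False
  v=0001: Γ:[p1=F, (p1 → p1)=T, ¬p2=T] Δ:[] refutes=False
  v=0010: Γ:[p1=F, (p1 → p1)=T, ¬p2=F] Δ:[] refutes=False
  v=0011: Γ:[p1=F, (p1 → p1)=T, ¬p2=F] Δ:[] refutes=False
  v=0100: Γ:[p1=T, (p1 → p1)=T, ¬p2=T] Δ:[] refutes=True  ← countermodel

Result: [0, 1, 0, 0]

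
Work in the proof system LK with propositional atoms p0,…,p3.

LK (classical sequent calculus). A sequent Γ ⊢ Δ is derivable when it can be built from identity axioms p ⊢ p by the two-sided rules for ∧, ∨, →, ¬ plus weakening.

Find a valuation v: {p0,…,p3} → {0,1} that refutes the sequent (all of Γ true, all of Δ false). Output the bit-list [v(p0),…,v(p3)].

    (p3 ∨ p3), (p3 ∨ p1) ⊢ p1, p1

Truth-table refutation:
  v=0000: Γ:[(p3 ∨ p3)=F, (p3 ∨ p1)=F] Δ:[p1=F, p1=F] refutes=False
  v=0001: Γ:[(p3 ∨ p3)=T, (p3 ∨ p1)=T] Δ:[p1=F, p1=F] refutes=True  ← countermodel

Result: [0, 0, 0, 1]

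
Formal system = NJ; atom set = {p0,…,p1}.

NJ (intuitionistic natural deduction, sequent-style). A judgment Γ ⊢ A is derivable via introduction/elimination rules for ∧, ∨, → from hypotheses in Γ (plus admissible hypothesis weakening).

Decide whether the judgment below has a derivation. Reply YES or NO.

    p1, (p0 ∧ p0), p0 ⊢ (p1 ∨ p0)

Derivation trace:
[Wk] p1, (p0 ∧ p0), p0 ⊢ (p1 ∨ p0)
  [Wk] p1, (p0 ∧ p0) ⊢ (p1 ∨ p0)
    [∨I₁] p1 ⊢ (p1 ∨ p0)
      [Ax] p1 ⊢ p1

Result: YES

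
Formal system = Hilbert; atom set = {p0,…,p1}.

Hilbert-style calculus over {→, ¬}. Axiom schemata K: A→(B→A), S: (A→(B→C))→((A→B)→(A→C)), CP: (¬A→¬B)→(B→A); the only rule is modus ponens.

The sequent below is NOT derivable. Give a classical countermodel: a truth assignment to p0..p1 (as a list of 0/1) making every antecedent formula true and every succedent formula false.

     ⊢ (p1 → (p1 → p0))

Search for a countermodel by truth-table:
  v=00: Γ:[] Δ:[(p1 → (p1 → p0))=T] refutes=False
  v=01: Γ:[] Δ:[(p1 → (p1 → p0))=F] refutes=True  ← countermodel

Result: [0, 1]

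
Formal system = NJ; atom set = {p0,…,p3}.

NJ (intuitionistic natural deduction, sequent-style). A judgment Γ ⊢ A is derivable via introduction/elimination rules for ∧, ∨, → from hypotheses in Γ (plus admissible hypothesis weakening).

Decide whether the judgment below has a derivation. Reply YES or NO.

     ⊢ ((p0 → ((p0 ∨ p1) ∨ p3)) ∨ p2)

Derivation trace:
[∨I₁]  ⊢ ((p0 → ((p0 ∨ p1) ∨ p3)) ∨ p2)
  [→I]  ⊢ (p0 → ((p0 ∨ p1) ∨ p3))
    [∨I₁] p0 ⊢ ((p0 ∨ p1) ∨ p3)
      [∨I₁] p0 ⊢ (p0 ∨ p1)
        [Ax] p0 ⊢ p0

Result: YES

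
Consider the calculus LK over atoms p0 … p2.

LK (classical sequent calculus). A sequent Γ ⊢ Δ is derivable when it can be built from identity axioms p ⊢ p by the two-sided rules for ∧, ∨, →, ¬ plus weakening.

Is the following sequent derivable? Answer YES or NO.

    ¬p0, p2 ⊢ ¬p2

Truth-table refutation:
  v=000: Γ:[¬p0=T, p2=F] Δ:[¬p2=T] refutes=False
  v=001: Γ:[¬p0=T, p2=T] Δ:[¬p2=F] refutes=True  ← countermodel

Result: NO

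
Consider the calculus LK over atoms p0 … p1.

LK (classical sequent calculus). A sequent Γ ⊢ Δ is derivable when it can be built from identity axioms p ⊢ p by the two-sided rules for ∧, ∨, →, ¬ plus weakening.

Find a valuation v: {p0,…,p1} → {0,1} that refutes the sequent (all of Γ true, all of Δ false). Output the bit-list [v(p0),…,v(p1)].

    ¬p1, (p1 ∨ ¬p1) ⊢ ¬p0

Search for a countermodel by truth-table:
  v=00: Γ:[¬p1=T, (p1 ∨ ¬p1)=T] Δ:[¬p0=T] refutes=False
  v=01: Γ:[¬p1=F, (p1 ∨ ¬p1)=T] Δ:[¬p0=T] refutes=False
  v=10: Γ:[¬p1=T, (p1 ∨ ¬p1)=T] Δ:[¬p0=F] refutes=True  ← countermodel

Result: [1, 0]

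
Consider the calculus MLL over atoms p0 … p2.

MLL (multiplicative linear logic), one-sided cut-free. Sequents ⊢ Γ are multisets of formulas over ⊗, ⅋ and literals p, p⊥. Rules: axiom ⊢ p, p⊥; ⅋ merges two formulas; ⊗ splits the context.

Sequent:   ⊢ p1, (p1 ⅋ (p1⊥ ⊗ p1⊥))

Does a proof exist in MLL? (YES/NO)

Derivation trace:
[⅋]  ⊢ p1, (p1 ⅋ (p1⊥ ⊗ p1⊥))
  [⊗]  ⊢ p1, p1, (p1⊥ ⊗ p1⊥)
    [Ax]  ⊢ p1, p1⊥
    [Ax]  ⊢ p1, p1⊥

Result: YES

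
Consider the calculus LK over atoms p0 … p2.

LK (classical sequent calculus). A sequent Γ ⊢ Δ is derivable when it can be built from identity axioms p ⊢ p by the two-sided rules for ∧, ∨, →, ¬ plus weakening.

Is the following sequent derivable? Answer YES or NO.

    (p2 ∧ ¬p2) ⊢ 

Derivation (root first):
[∧L] (p2 ∧ ¬p2) ⊢ 
  [¬L] p2, ¬p2 ⊢ 
    [Ax] p2 ⊢ p2

Result: YES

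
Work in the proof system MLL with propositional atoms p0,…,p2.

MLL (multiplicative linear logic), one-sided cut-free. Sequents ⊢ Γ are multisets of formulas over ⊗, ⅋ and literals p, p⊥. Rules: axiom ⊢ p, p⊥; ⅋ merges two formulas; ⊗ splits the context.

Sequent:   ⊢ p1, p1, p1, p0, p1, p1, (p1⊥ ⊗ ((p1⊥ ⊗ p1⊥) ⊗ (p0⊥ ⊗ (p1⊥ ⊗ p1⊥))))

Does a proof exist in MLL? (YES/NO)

Derivation (root first):
[⊗]  ⊢ p1, p1, p1, p0, p1, p1, (p1⊥ ⊗ ((p1⊥ ⊗ p1⊥) ⊗ (p0⊥ ⊗ (p1⊥ ⊗ p1⊥))))
  [Ax]  ⊢ p1, p1⊥
  [⊗]  ⊢ p1, p1, p0, p1, p1, ((p1⊥ ⊗ p1⊥) ⊗ (p0⊥ ⊗ (p1⊥ ⊗ p1⊥)))
    [⊗]  ⊢ p1, p1, (p1⊥ ⊗ p1⊥)
      [Ax]  ⊢ p1, p1⊥
      [Ax]  ⊢ p1, p1⊥
    [⊗]  ⊢ p0, p1, p1, (p0⊥ ⊗ (p1⊥ ⊗ p1⊥))
      [Ax]  ⊢ p0, p0⊥
      [⊗]  ⊢ p1, p1, (p1⊥ ⊗ p1⊥)
        [Ax]  ⊢ p1, p1⊥
        [Ax]  ⊢ p1, p1⊥

Result: YES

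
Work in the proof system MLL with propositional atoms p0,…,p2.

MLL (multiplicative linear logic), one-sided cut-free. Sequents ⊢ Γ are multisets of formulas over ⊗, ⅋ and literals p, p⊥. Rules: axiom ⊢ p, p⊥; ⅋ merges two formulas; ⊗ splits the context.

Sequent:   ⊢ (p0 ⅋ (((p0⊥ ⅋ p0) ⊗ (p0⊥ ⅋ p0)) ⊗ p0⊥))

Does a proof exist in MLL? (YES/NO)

Proof tree:
[⅋]  ⊢ (p0 ⅋ (((p0⊥ ⅋ p0) ⊗ (p0⊥ ⅋ p0)) ⊗ p0⊥))
  [⊗]  ⊢ p0, (((p0⊥ ⅋ p0) ⊗ (p0⊥ ⅋ p0)) ⊗ p0⊥)
    [⊗]  ⊢ ((p0⊥ ⅋ p0) ⊗ (p0⊥ ⅋ p0))
      [⅋]  ⊢ (p0⊥ ⅋ p0)
        [Ax]  ⊢ p0, p0⊥
      [⅋]  ⊢ (p0⊥ ⅋ p0)
        [Ax]  ⊢ p0, p0⊥
    [Ax]  ⊢ p0, p0⊥

Result: YES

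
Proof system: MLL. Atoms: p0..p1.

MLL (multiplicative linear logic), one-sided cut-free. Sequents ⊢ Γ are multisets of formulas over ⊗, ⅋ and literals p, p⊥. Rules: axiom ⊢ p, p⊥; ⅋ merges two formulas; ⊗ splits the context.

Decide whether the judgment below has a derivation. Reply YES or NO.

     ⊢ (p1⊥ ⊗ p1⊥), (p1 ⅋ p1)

Derivation trace:
[⅋]  ⊢ (p1⊥ ⊗ p1⊥), (p1 ⅋ p1)
  [⊗]  ⊢ p1, p1, (p1⊥ ⊗ p1⊥)
    [Ax]  ⊢ p1, p1⊥
    [Ax]  ⊢ p1, p1⊥

Result: YES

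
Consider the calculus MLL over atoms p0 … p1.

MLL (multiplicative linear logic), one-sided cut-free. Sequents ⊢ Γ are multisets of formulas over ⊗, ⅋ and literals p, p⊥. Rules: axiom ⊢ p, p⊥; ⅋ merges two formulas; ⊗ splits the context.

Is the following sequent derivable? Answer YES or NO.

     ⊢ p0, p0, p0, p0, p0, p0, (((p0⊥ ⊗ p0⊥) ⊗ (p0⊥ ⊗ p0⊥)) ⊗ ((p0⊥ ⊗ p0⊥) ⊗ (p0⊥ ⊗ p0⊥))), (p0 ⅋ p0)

Proof tree:
[⅋]  ⊢ p0, p0, p0, p0, p0, p0, (((p0⊥ ⊗ p0⊥) ⊗ (p0⊥ ⊗ p0⊥)) ⊗ ((p0⊥ ⊗ p0⊥) ⊗ (p0⊥ ⊗ p0⊥))), (p0 ⅋ p0)
  [⊗]  ⊢ p0, p0, p0, p0, p0, p0, p0, p0, (((p0⊥ ⊗ p0⊥) ⊗ (p0⊥ ⊗ p0⊥)) ⊗ ((p0⊥ ⊗ p0⊥) ⊗ (p0⊥ ⊗ p0⊥)))
    [⊗]  ⊢ p0, p0, p0, p0, ((p0⊥ ⊗ p0⊥) ⊗ (p0⊥ ⊗ p0⊥))
      [⊗]  ⊢ p0, p0, (p0⊥ ⊗ p0⊥)
        [Ax]  ⊢ p0, p0⊥
        [Ax]  ⊢ p0, p0⊥
      [⊗]  ⊢ p0, p0, (p0⊥ ⊗ p0⊥)
        [Ax]  ⊢ p0, p0⊥
        [Ax]  ⊢ p0, p0⊥
    [⊗]  ⊢ p0, p0, p0, p0, ((p0⊥ ⊗ p0⊥) ⊗ (p0⊥ ⊗ p0⊥))
      [⊗]  ⊢ p0, p0, (p0⊥ ⊗ p0⊥)
        [Ax]  ⊢ p0, p0⊥
        [Ax]  ⊢ p0, p0⊥
      [⊗]  ⊢ p0, p0, (p0⊥ ⊗ p0⊥)
        [Ax]  ⊢ p0, p0⊥
        [Ax]  ⊢ p0, p0⊥

Result: YES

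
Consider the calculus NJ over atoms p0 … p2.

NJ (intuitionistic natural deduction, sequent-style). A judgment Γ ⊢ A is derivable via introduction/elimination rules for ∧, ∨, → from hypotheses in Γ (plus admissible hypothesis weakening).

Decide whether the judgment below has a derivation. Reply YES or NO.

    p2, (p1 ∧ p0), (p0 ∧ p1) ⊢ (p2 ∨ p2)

Proof tree:
[∨I₂] p2, (p1 ∧ p0), (p0 ∧ p1) ⊢ (p2 ∨ p2)
  [Wk] p2, (p1 ∧ p0), (p0 ∧ p1) ⊢ p2
    [Wk] p2, (p1 ∧ p0) ⊢ p2
      [Ax] p2 ⊢ p2

Result: YES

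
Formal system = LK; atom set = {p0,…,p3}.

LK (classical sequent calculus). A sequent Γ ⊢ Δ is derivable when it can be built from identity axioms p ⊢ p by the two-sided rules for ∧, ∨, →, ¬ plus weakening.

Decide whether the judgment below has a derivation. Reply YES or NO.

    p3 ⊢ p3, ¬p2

Derivation trace:
[¬R] p3 ⊢ p3, ¬p2
  [WL] p3, p2 ⊢ p3
    [Ax] p3 ⊢ p3

Result: YES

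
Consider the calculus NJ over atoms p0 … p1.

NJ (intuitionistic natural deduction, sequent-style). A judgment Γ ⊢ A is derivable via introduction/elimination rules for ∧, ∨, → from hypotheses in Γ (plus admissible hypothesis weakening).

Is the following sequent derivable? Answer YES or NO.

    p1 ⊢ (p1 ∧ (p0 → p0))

Derivation (root first):
[∧I] p1 ⊢ (p1 ∧ (p0 → p0))
  [Ax] p1 ⊢ p1
  [→I]  ⊢ (p0 → p0)
    [Ax] p0 ⊢ p0

Result: YES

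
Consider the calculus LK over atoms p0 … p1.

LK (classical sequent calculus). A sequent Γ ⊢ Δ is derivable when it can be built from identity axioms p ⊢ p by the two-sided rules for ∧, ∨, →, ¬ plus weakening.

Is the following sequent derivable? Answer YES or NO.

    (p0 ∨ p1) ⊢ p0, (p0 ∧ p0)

Search for a countermodel by truth-table:
  v=00: Γ:[(p0 ∨ p1)=F] Δ:[p0=F, (p0 ∧ p0)=F] refutes=False
  v=01: Γ:[(p0 ∨ p1)=T] Δ:[p0=F, (p0 ∧ p0)=F] refutes=True  ← countermodel

Result: NO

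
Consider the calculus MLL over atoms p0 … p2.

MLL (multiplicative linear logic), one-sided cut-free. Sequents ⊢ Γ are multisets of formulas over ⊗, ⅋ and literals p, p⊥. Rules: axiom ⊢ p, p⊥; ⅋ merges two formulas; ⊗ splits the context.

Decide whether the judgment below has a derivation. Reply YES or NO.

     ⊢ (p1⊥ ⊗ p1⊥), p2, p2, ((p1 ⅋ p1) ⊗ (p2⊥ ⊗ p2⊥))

Derivation trace:
[⊗]  ⊢ (p1⊥ ⊗ p1⊥), p2, p2, ((p1 ⅋ p1) ⊗ (p2⊥ ⊗ p2⊥))
  [⅋]  ⊢ (p1⊥ ⊗ p1⊥), (p1 ⅋ p1)
    [⊗]  ⊢ p1, p1, (p1⊥ ⊗ p1⊥)
      [Ax]  ⊢ p1, p1⊥
      [Ax]  ⊢ p1, p1⊥
  [⊗]  ⊢ p2, p2, (p2⊥ ⊗ p2⊥)
    [Ax]  ⊢ p2, p2⊥
    [Ax]  ⊢ p2, p2⊥

Result: YES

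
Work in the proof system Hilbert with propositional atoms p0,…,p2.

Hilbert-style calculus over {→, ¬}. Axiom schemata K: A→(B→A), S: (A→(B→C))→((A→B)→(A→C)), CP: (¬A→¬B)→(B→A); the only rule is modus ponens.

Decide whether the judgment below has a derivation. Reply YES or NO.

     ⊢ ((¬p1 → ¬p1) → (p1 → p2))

Truth-table refutation:
  v=000: Γ:[] Δ:[((¬p1 → ¬p1) → (p1 → p2))=T] refutes=False
  v=001: Γ:[] Δ:[((¬p1 → ¬p1) → (p1 → p2))=T] refutes=False
  v=010: Γ:[] Δ:[((¬p1 → ¬p1) → (p1 → p2))=F] refutes=True  ← countermodel

Result: NO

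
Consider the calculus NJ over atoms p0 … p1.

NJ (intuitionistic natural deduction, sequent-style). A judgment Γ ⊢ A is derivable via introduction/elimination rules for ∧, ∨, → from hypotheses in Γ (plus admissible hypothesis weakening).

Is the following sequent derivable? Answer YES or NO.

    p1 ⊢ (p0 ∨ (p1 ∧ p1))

Derivation trace:
[∨I₂] p1 ⊢ (p0 ∨ (p1 ∧ p1))
  [∧I] p1 ⊢ (p1 ∧ p1)
    [Ax] p1 ⊢ p1
    [Ax] p1 ⊢ p1

Result: YES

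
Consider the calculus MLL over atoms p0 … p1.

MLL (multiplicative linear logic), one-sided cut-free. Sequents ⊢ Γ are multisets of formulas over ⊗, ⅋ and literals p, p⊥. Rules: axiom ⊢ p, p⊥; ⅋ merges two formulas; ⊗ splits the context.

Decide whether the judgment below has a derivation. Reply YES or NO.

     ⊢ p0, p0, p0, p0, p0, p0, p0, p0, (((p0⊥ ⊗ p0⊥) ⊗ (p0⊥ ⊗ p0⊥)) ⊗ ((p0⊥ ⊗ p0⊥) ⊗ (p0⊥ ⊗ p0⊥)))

Proof tree:
[⊗]  ⊢ p0, p0, p0, p0, p0, p0, p0, p0, (((p0⊥ ⊗ p0⊥) ⊗ (p0⊥ ⊗ p0⊥)) ⊗ ((p0⊥ ⊗ p0⊥) ⊗ (p0⊥ ⊗ p0⊥)))
  [⊗]  ⊢ p0, p0, p0, p0, ((p0⊥ ⊗ p0⊥) ⊗ (p0⊥ ⊗ p0⊥))
    [⊗]  ⊢ p0, p0, (p0⊥ ⊗ p0⊥)
      [Ax]  ⊢ p0, p0⊥
      [Ax]  ⊢ p0, p0⊥
    [⊗]  ⊢ p0, p0, (p0⊥ ⊗ p0⊥)
      [Ax]  ⊢ p0, p0⊥
      [Ax]  ⊢ p0, p0⊥
  [⊗]  ⊢ p0, p0, p0, p0, ((p0⊥ ⊗ p0⊥) ⊗ (p0⊥ ⊗ p0⊥))
    [⊗]  ⊢ p0, p0, (p0⊥ ⊗ p0⊥)
      [Ax]  ⊢ p0, p0⊥
      [Ax]  ⊢ p0, p0⊥
    [⊗]  ⊢ p0, p0, (p0⊥ ⊗ p0⊥)
      [Ax]  ⊢ p0, p0⊥
      [Ax]  ⊢ p0, p0⊥

Result: YES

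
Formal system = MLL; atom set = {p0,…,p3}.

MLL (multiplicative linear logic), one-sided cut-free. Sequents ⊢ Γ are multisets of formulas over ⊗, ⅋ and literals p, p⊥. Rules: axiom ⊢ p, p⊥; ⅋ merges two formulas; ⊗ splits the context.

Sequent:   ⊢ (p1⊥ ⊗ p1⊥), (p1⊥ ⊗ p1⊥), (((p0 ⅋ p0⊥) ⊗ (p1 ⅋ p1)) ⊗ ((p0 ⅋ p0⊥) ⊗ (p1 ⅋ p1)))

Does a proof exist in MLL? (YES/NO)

Proof tree:
[⊗]  ⊢ (p1⊥ ⊗ p1⊥), (p1⊥ ⊗ p1⊥), (((p0 ⅋ p0⊥) ⊗ (p1 ⅋ p1)) ⊗ ((p0 ⅋ p0⊥) ⊗ (p1 ⅋ p1)))
  [⊗]  ⊢ (p1⊥ ⊗ p1⊥), ((p0 ⅋ p0⊥) ⊗ (p1 ⅋ p1))
    [⅋]  ⊢ (p0 ⅋ p0⊥)
      [Ax]  ⊢ p0, p0⊥
    [⅋]  ⊢ (p1⊥ ⊗ p1⊥), (p1 ⅋ p1)
      [⊗]  ⊢ p1, p1, (p1⊥ ⊗ p1⊥)
        [Ax]  ⊢ p1, p1⊥
        [Ax]  ⊢ p1, p1⊥
  [⊗]  ⊢ (p1⊥ ⊗ p1⊥), ((p0 ⅋ p0⊥) ⊗ (p1 ⅋ p1))
    [⅋]  ⊢ (p0 ⅋ p0⊥)
      [Ax]  ⊢ p0, p0⊥
    [⅋]  ⊢ (p1⊥ ⊗ p1⊥), (p1 ⅋ p1)
      [⊗]  ⊢ p1, p1, (p1⊥ ⊗ p1⊥)
        [Ax]  ⊢ p1, p1⊥
        [Ax]  ⊢ p1, p1⊥

Result: YES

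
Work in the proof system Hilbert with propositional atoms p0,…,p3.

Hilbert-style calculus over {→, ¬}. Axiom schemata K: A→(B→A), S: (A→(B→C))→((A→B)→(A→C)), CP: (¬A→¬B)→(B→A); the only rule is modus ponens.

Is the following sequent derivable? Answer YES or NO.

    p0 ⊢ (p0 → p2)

Enumerate valuations to refute Γ ⊢ Δ:
  v=0000: Γ:[p0=F] Δ:[(p0 → p2)=T] refutes=False
  v=0001: Γ:[p0=F] Δ:[(p0 → p2)=T] refutes=False
  v=0010: Γ:[p0=F] Δ:[(p0 → p2)=T] refutes=False
  v=0011: Γ:[p0=F] Δ:[(p0 → p2)=T] refutes=False
  v=0100: Γ:[p0=F] Δ:[(p0 → p2)=T] refutes=False
  v=0101: Γ:[p0=F] Δ:[(p0 → p2)=T] refutes=False
  v=0110: Γ:[p0=F] Δ:[(p0 → p2)=T] refutes=False
  v=0111: Γ:[p0=F] Δ:[(p0 → p2)=T] refutes=False
  v=1000: Γ:[p0=T] Δ:[(p0 → p2)=F] refutes=True  ← countermodel

Result: NO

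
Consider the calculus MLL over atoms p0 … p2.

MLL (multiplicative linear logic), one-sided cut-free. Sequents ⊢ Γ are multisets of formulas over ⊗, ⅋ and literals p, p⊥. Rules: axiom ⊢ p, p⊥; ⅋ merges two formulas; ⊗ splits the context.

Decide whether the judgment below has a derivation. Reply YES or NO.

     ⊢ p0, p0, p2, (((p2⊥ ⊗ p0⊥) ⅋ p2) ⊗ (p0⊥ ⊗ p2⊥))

Derivation (root first):
[⊗]  ⊢ p0, p0, p2, (((p2⊥ ⊗ p0⊥) ⅋ p2) ⊗ (p0⊥ ⊗ p2⊥))
  [⅋]  ⊢ p0, ((p2⊥ ⊗ p0⊥) ⅋ p2)
    [⊗]  ⊢ p2, p0, (p2⊥ ⊗ p0⊥)
      [Ax]  ⊢ p2, p2⊥
      [Ax]  ⊢ p0, p0⊥
  [⊗]  ⊢ p0, p2, (p0⊥ ⊗ p2⊥)
    [Ax]  ⊢ p0, p0⊥
    [Ax]  ⊢ p2, p2⊥

Result: YES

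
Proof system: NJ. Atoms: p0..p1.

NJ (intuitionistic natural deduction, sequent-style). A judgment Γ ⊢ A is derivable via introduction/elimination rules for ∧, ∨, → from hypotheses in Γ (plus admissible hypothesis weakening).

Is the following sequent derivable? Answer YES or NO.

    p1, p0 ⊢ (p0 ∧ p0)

Derivation (root first):
[∧I] p1, p0 ⊢ (p0 ∧ p0)
  [Wk] p0, p1 ⊢ p0
    [Ax] p0 ⊢ p0
  [Ax] p0 ⊢ p0

Result: YES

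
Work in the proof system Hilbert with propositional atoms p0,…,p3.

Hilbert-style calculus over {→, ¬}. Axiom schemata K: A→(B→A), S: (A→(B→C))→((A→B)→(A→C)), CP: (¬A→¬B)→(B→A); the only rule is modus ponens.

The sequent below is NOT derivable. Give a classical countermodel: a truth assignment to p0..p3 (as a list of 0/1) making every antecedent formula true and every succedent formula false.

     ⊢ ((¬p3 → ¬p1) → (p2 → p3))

Enumerate valuations to refute Γ ⊢ Δ:
  v=0000: Γ:[] Δ:[((¬p3 → ¬p1) → (p2 → p3))=T] refutes=False
  v=0001: Γ:[] Δ:[((¬p3 → ¬p1) → (p2 → p3))=T] refutes=False
  v=0010: Γ:[] Δ:[((¬p3 → ¬p1) → (p2 → p3))=F] refutes=True  ← countermodel

Result: [0, 0, 1, 0]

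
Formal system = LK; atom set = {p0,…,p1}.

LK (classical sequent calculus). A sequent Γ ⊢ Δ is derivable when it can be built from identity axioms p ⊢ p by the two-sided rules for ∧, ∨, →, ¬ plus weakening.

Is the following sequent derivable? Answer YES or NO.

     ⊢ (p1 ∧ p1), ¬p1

Derivation trace:
[¬R]  ⊢ (p1 ∧ p1), ¬p1
  [∧R] p1 ⊢ (p1 ∧ p1)
    [Ax] p1 ⊢ p1
    [Ax] p1 ⊢ p1

Result: YES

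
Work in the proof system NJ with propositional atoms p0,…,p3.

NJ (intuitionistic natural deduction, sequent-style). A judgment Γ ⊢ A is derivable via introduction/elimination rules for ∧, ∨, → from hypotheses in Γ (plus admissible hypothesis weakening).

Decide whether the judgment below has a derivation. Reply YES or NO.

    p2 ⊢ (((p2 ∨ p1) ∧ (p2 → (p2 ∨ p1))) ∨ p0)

Proof tree:
[∨I₁] p2 ⊢ (((p2 ∨ p1) ∧ (p2 → (p2 ∨ p1))) ∨ p0)
  [∧I] p2 ⊢ ((p2 ∨ p1) ∧ (p2 → (p2 ∨ p1)))
    [∨I₁] p2 ⊢ (p2 ∨ p1)
      [Ax] p2 ⊢ p2
    [→I]  ⊢ (p2 → (p2 ∨ p1))
      [∨I₁] p2 ⊢ (p2 ∨ p1)
        [Ax] p2 ⊢ p2

Result: YES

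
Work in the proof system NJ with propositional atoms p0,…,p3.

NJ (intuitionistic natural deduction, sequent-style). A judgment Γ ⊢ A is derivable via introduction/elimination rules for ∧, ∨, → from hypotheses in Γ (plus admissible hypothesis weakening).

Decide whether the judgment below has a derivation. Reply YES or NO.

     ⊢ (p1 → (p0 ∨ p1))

Proof tree:
[→I]  ⊢ (p1 → (p0 ∨ p1))
  [∨I₂] p1 ⊢ (p0 ∨ p1)
    [Ax] p1 ⊢ p1

Result: YES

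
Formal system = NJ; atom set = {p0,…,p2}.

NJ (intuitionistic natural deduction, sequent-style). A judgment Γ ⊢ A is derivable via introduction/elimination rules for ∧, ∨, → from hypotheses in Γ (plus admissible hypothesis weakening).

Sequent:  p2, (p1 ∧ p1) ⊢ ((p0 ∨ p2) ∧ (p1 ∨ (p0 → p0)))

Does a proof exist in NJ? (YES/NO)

Derivation (root first):
[Wk] p2, (p1 ∧ p1) ⊢ ((p0 ∨ p2) ∧ (p1 ∨ (p0 → p0)))
  [∧I] p2 ⊢ ((p0 ∨ p2) ∧ (p1 ∨ (p0 → p0)))
    [∨I₂] p2 ⊢ (p0 ∨ p2)
      [Ax] p2 ⊢ p2
    [∨I₂]  ⊢ (p1 ∨ (p0 → p0))
      [→I]  ⊢ (p0 → p0)
        [Ax] p0 ⊢ p0

Result: YES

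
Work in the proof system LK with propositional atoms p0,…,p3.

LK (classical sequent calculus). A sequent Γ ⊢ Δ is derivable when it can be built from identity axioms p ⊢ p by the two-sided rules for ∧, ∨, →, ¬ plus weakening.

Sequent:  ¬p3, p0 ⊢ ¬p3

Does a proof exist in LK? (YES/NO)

Proof tree:
[WL] ¬p3, p0 ⊢ ¬p3
  [¬L] ¬p3 ⊢ ¬p3
    [¬R]  ⊢ p3, ¬p3
      [Ax] p3 ⊢ p3

Result: YES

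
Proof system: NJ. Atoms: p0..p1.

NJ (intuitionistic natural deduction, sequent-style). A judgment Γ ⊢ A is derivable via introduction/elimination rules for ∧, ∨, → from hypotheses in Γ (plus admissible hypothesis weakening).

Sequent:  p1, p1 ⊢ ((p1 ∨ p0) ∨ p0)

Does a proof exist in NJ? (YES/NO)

Proof tree:
[∨I₁] p1, p1 ⊢ ((p1 ∨ p0) ∨ p0)
  [∨I₁] p1, p1 ⊢ (p1 ∨ p0)
    [Wk] p1, p1 ⊢ p1
      [Ax] p1 ⊢ p1

Result: YES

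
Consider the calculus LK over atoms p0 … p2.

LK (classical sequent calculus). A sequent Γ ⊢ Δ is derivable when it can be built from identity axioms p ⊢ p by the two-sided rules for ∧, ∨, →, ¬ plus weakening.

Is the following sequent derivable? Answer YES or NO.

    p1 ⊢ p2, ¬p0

Truth-table refutation:
  v=000: Γ:[p1=F] Δ:[p2=F, ¬p0=T] refutes=False
  v=001: Γ:[p1=F] Δ:[p2=T, ¬p0=T] refutes=False
  v=010: Γ:[p1=T] Δ:[p2=F, ¬p0=T] refutes=False
  v=011: Γ:[p1=T] Δ:[p2=T, ¬p0=T] refutes=False
  v=100: Γ:[p1=F] Δ:[p2=F, ¬p0=F] refutes=False
  v=101: Γ:[p1=F] Δ:[p2=T, ¬p0=F] refutes=False
  v=110: Γ:[p1=T] Δ:[p2=F, ¬p0=F] refutes=True  ← countermodel

Result: NO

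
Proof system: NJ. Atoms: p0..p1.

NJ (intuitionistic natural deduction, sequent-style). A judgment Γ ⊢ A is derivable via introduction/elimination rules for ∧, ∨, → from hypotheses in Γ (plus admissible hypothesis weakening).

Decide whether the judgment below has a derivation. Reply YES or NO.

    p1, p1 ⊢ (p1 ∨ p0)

Derivation (root first):
[Wk] p1, p1 ⊢ (p1 ∨ p0)
  [∨I₁] p1 ⊢ (p1 ∨ p0)
    [Ax] p1 ⊢ p1

Result: YES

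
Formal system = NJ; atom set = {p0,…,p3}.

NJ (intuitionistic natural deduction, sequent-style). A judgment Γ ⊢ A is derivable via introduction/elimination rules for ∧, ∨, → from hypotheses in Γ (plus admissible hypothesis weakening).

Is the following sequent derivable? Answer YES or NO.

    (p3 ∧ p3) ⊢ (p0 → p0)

Derivation trace:
[Wk] (p3 ∧ p3) ⊢ (p0 → p0)
  [→I]  ⊢ (p0 → p0)
    [Ax] p0 ⊢ p0

Result: YES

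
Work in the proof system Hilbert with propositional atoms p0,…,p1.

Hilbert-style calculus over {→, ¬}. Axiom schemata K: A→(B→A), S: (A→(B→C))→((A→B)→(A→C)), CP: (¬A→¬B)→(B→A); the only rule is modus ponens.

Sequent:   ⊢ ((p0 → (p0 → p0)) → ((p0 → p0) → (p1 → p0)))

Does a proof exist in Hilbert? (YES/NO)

Truth-table refutation:
  v=00: Γ:[] Δ:[((p0 → (p0 → p0)) → ((p0 → p0) → (p1 → p0)))=T] refutes=False
  v=01: Γ:[] Δ:[((p0 → (p0 → p0)) → ((p0 → p0) → (p1 → p0)))=F] refutes=True  ← countermodel

Result: NO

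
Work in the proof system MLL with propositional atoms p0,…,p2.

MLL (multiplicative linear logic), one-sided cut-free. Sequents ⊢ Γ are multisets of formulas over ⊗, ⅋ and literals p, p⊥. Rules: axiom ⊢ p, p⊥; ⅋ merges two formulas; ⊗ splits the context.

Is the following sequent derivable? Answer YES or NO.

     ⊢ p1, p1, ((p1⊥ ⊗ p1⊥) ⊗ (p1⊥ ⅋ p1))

Proof tree:
[⊗]  ⊢ p1, p1, ((p1⊥ ⊗ p1⊥) ⊗ (p1⊥ ⅋ p1))
  [⊗]  ⊢ p1, p1, (p1⊥ ⊗ p1⊥)
    [Ax]  ⊢ p1, p1⊥
    [Ax]  ⊢ p1, p1⊥
  [⅋]  ⊢ (p1⊥ ⅋ p1)
    [Ax]  ⊢ p1, p1⊥

Result: YES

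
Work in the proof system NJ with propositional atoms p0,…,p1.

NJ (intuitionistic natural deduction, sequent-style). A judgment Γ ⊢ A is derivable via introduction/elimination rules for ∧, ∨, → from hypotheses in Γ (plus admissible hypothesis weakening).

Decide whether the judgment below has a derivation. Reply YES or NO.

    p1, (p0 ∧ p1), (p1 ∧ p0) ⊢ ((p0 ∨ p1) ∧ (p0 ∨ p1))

Derivation (root first):
[∧I] p1, (p0 ∧ p1), (p1 ∧ p0) ⊢ ((p0 ∨ p1) ∧ (p0 ∨ p1))
  [Wk] p1, (p1 ∧ p0) ⊢ (p0 ∨ p1)
    [∨I₂] p1 ⊢ (p0 ∨ p1)
      [Ax] p1 ⊢ p1
  [Wk] p1, (p0 ∧ p1) ⊢ (p0 ∨ p1)
    [∨I₂] p1 ⊢ (p0 ∨ p1)
      [Ax] p1 ⊢ p1

Result: YES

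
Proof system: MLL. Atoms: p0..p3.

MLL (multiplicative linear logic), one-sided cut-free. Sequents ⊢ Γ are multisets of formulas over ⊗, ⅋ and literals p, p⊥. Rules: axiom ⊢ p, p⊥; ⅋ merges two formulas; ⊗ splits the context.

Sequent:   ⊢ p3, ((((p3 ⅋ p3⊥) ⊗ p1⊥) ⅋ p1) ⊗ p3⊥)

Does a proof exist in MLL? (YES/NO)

Derivation (root first):
[⊗]  ⊢ p3, ((((p3 ⅋ p3⊥) ⊗ p1⊥) ⅋ p1) ⊗ p3⊥)
  [⅋]  ⊢ (((p3 ⅋ p3⊥) ⊗ p1⊥) ⅋ p1)
    [⊗]  ⊢ p1, ((p3 ⅋ p3⊥) ⊗ p1⊥)
      [⅋]  ⊢ (p3 ⅋ p3⊥)
        [Ax]  ⊢ p3, p3⊥
      [Ax]  ⊢ p1, p1⊥
  [Ax]  ⊢ p3, p3⊥

Result: YES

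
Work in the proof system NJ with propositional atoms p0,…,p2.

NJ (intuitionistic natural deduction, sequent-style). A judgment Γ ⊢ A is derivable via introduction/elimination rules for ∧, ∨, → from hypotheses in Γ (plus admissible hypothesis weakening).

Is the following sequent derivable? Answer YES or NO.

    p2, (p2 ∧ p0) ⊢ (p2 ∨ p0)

Proof tree:
[∨I₁] p2, (p2 ∧ p0) ⊢ (p2 ∨ p0)
  [Wk] p2, (p2 ∧ p0) ⊢ p2
    [Ax] p2 ⊢ p2

Result: YES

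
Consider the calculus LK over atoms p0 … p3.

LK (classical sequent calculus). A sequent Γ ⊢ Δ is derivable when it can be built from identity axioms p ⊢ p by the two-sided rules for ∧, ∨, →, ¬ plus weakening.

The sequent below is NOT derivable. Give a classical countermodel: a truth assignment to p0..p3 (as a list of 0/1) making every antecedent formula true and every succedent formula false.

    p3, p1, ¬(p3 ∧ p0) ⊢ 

Search for a countermodel by truth-table:
  v=0000: Γ:[p3=F, p1=F, ¬(p3 ∧ p0)=T] Δ:[] refutes=False
  v=0001: Γ:[p3=T, p1=F, ¬(p3 ∧ p0)=T] Δ:[] refutes=False
  v=0010: Γ:[p3=F, p1=F, ¬(p3 ∧ p0)=T] Δ:[] refutes=False
  v=0011: Γ:[p3=T, p1=F, ¬(p3 ∧ p0)=T] Δ:[] refutes=False
  v=0100: Γ:[p3=F, p1=T, ¬(p3 ∧ p0)=T] Δ:[] refutes=False
  v=0101: Γ:[p3=T, p1=T, ¬(p3 ∧ p0)=T] Δ:[] refutes=True  ← countermodel

Result: [0, 1, 0, 1]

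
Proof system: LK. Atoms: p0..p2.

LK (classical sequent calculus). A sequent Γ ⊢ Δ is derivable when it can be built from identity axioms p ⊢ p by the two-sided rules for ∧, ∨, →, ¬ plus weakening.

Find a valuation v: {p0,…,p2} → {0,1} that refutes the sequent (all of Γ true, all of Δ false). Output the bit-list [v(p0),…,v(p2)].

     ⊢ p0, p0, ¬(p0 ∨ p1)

Search for a countermodel by truth-table:
  v=000: Γ:[] Δ:[p0=F, p0=F, ¬(p0 ∨ p1)=T] refutes=False
  v=001: Γ:[] Δ:[p0=F, p0=F, ¬(p0 ∨ p1)=T] refutes=False
  v=010: Γ:[] Δ:[p0=F, p0=F, ¬(p0 ∨ p1)=F] refutes=True  ← countermodel

Result: [0, 1, 0]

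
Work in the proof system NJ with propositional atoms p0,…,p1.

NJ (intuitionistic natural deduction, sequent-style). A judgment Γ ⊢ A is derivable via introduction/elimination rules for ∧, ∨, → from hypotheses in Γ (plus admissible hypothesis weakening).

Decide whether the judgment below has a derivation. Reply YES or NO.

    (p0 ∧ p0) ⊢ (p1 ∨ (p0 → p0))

Proof tree:
[∨I₂] (p0 ∧ p0) ⊢ (p1 ∨ (p0 → p0))
  [Wk] (p0 ∧ p0) ⊢ (p0 → p0)
    [→I]  ⊢ (p0 → p0)
      [Ax] p0 ⊢ p0

Result: YES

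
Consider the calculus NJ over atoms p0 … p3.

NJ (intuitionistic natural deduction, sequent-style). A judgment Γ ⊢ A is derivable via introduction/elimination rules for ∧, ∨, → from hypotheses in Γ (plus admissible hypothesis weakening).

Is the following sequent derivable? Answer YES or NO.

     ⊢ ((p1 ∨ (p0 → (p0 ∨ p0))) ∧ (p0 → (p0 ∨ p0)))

Derivation (root first):
[∧I]  ⊢ ((p1 ∨ (p0 → (p0 ∨ p0))) ∧ (p0 → (p0 ∨ p0)))
  [∨I₂]  ⊢ (p1 ∨ (p0 → (p0 ∨ p0)))
    [→I]  ⊢ (p0 → (p0 ∨ p0))
      [∨I₁] p0 ⊢ (p0 ∨ p0)
        [Ax] p0 ⊢ p0
  [→I]  ⊢ (p0 → (p0 ∨ p0))
    [∨I₁] p0 ⊢ (p0 ∨ p0)
      [Ax] p0 ⊢ p0

Result: YES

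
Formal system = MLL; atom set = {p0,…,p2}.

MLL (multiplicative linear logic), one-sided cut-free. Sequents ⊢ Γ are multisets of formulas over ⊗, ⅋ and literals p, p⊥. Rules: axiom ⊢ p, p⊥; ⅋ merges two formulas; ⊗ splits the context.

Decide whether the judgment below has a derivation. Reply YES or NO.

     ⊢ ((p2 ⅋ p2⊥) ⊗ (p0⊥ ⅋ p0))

Derivation (root first):
[⊗]  ⊢ ((p2 ⅋ p2⊥) ⊗ (p0⊥ ⅋ p0))
  [⅋]  ⊢ (p2 ⅋ p2⊥)
    [Ax]  ⊢ p2, p2⊥
  [⅋]  ⊢ (p0⊥ ⅋ p0)
    [Ax]  ⊢ p0, p0⊥

Result: YES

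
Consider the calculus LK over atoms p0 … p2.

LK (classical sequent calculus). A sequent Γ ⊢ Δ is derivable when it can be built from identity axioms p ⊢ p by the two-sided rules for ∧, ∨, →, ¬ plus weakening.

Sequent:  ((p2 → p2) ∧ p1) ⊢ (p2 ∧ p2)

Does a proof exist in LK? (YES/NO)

Truth-table refutation:
  v=000: Γ:[((p2 → p2) ∧ p1)=F] Δ:[(p2 ∧ p2)=F] refutes=False
  v=001: Γ:[((p2 → p2) ∧ p1)=F] Δ:[(p2 ∧ p2)=T] refutes=False
  v=010: Γ:[((p2 → p2) ∧ p1)=T] Δ:[(p2 ∧ p2)=F] refutes=True  ← countermodel

Result: NO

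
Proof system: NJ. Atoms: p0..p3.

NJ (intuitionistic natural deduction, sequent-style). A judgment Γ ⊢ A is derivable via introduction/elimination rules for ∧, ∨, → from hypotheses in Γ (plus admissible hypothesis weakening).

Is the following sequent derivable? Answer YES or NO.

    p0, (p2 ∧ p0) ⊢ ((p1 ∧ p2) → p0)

Derivation (root first):
[→I] p0, (p2 ∧ p0) ⊢ ((p1 ∧ p2) → p0)
  [Wk] p0, (p2 ∧ p0), (p1 ∧ p2) ⊢ p0
    [Wk] p0, (p2 ∧ p0) ⊢ p0
      [Ax] p0 ⊢ p0

Result: YES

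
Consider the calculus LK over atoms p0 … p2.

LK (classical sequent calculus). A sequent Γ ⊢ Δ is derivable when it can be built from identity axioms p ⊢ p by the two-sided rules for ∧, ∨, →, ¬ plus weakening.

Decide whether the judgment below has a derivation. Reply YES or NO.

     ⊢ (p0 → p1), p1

Search for a countermodel by truth-table:
  v=000: Γ:[] Δ:[(p0 → p1)=T, p1=F] refutes=False
  v=001: Γ:[] Δ:[(p0 → p1)=T, p1=F] refutes=False
  v=010: Γ:[] Δ:[(p0 → p1)=T, p1=T] refutes=False
  v=011: Γ:[] Δ:[(p0 → p1)=T, p1=T] refutes=False
  v=100: Γ:[] Δ:[(p0 → p1)=F, p1=F] refutes=True  ← countermodel

Result: NO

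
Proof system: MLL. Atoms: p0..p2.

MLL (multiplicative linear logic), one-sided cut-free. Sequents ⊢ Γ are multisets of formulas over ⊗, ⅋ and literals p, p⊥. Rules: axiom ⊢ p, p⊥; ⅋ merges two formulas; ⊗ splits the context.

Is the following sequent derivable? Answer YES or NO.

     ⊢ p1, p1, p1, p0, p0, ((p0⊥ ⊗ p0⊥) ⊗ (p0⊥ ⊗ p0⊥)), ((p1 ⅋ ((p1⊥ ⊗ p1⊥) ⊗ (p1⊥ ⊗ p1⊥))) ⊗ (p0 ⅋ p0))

Derivation trace:
[⊗]  ⊢ p1, p1, p1, p0, p0, ((p0⊥ ⊗ p0⊥) ⊗ (p0⊥ ⊗ p0⊥)), ((p1 ⅋ ((p1⊥ ⊗ p1⊥) ⊗ (p1⊥ ⊗ p1⊥))) ⊗ (p0 ⅋ p0))
  [⅋]  ⊢ p1, p1, p1, (p1 ⅋ ((p1⊥ ⊗ p1⊥) ⊗ (p1⊥ ⊗ p1⊥)))
    [⊗]  ⊢ p1, p1, p1, p1, ((p1⊥ ⊗ p1⊥) ⊗ (p1⊥ ⊗ p1⊥))
      [⊗]  ⊢ p1, p1, (p1⊥ ⊗ p1⊥)
        [Ax]  ⊢ p1, p1⊥
        [Ax]  ⊢ p1, p1⊥
      [⊗]  ⊢ p1, p1, (p1⊥ ⊗ p1⊥)
        [Ax]  ⊢ p1, p1⊥
        [Ax]  ⊢ p1, p1⊥
  [⅋]  ⊢ p0, p0, ((p0⊥ ⊗ p0⊥) ⊗ (p0⊥ ⊗ p0⊥)), (p0 ⅋ p0)
    [⊗]  ⊢ p0, p0, p0, p0, ((p0⊥ ⊗ p0⊥) ⊗ (p0⊥ ⊗ p0⊥))
      [⊗]  ⊢ p0, p0, (p0⊥ ⊗ p0⊥)
        [Ax]  ⊢ p0, p0⊥
        [Ax]  ⊢ p0, p0⊥
      [⊗]  ⊢ p0, p0, (p0⊥ ⊗ p0⊥)
        [Ax]  ⊢ p0, p0⊥
        [Ax]  ⊢ p0, p0⊥

Result: YES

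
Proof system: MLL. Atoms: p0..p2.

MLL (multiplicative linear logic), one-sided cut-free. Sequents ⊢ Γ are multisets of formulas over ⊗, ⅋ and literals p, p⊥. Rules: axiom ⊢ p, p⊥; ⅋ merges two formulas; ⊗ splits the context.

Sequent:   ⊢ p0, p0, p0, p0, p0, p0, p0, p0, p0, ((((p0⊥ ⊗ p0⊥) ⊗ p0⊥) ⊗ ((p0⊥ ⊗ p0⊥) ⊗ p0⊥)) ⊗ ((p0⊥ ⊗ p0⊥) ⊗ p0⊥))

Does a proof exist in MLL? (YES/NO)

Derivation trace:
[⊗]  ⊢ p0, p0, p0, p0, p0, p0, p0, p0, p0, ((((p0⊥ ⊗ p0⊥) ⊗ p0⊥) ⊗ ((p0⊥ ⊗ p0⊥) ⊗ p0⊥)) ⊗ ((p0⊥ ⊗ p0⊥) ⊗ p0⊥))
  [⊗]  ⊢ p0, p0, p0, p0, p0, p0, (((p0⊥ ⊗ p0⊥) ⊗ p0⊥) ⊗ ((p0⊥ ⊗ p0⊥) ⊗ p0⊥))
    [⊗]  ⊢ p0, p0, p0, ((p0⊥ ⊗ p0⊥) ⊗ p0⊥)
      [⊗]  ⊢ p0, p0, (p0⊥ ⊗ p0⊥)
        [Ax]  ⊢ p0, p0⊥
        [Ax]  ⊢ p0, p0⊥
      [Ax]  ⊢ p0, p0⊥
    [⊗]  ⊢ p0, p0, p0, ((p0⊥ ⊗ p0⊥) ⊗ p0⊥)
      [⊗]  ⊢ p0, p0, (p0⊥ ⊗ p0⊥)
        [Ax]  ⊢ p0, p0⊥
        [Ax]  ⊢ p0, p0⊥
      [Ax]  ⊢ p0, p0⊥
  [⊗]  ⊢ p0, p0, p0, ((p0⊥ ⊗ p0⊥) ⊗ p0⊥)
    [⊗]  ⊢ p0, p0, (p0⊥ ⊗ p0⊥)
      [Ax]  ⊢ p0, p0⊥
      [Ax]  ⊢ p0, p0⊥
    [Ax]  ⊢ p0, p0⊥

Result: YES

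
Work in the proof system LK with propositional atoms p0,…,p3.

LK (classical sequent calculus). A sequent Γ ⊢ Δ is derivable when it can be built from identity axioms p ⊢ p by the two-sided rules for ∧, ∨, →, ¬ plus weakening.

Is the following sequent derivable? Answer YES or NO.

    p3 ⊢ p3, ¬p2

Derivation (root first):
[¬R] p3 ⊢ p3, ¬p2
  [WL] p3, p2 ⊢ p3
    [Ax] p3 ⊢ p3

Result: YES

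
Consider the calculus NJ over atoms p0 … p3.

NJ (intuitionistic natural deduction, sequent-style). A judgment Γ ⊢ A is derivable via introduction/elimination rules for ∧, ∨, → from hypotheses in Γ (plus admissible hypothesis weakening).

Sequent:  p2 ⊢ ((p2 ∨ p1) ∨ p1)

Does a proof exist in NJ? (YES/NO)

Proof tree:
[∨I₁] p2 ⊢ ((p2 ∨ p1) ∨ p1)
  [∨I₁] p2 ⊢ (p2 ∨ p1)
    [Ax] p2 ⊢ p2

Result: YES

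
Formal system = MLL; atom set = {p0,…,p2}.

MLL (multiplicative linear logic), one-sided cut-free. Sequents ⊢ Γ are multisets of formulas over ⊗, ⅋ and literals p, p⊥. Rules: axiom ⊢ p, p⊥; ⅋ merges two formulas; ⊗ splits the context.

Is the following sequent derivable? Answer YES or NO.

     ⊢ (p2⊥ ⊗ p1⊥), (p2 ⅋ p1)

Proof tree:
[⅋]  ⊢ (p2⊥ ⊗ p1⊥), (p2 ⅋ p1)
  [⊗]  ⊢ p2, p1, (p2⊥ ⊗ p1⊥)
    [Ax]  ⊢ p2, p2⊥
    [Ax]  ⊢ p1, p1⊥

Result: YES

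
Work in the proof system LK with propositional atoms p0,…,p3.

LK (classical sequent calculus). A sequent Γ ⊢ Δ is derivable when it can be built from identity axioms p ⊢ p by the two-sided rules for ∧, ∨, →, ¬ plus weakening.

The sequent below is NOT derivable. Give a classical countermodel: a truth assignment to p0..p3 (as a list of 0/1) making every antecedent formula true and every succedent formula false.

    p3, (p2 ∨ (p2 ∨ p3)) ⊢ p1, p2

Enumerate valuations to refute Γ ⊢ Δ:
  v=0000: Γ:[p3=F, (p2 ∨ (p2 ∨ p3))=F] Δ:[p1=F, p2=F] refutes=False
  v=0001: Γ:[p3=T, (p2 ∨ (p2 ∨ p3))=T] Δ:[p1=F, p2=F] refutes=True  ← countermodel

Result: [0, 0, 0, 1]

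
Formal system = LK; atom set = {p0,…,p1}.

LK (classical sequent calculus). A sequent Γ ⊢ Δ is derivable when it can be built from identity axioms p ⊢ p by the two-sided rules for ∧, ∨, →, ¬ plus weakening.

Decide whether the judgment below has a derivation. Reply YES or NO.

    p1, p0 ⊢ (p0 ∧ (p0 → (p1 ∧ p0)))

Proof tree:
[∧R] p1, p0 ⊢ (p0 ∧ (p0 → (p1 ∧ p0)))
  [Ax] p0 ⊢ p0
  [→R] p1 ⊢ (p0 → (p1 ∧ p0))
    [∧R] p1, p0 ⊢ (p1 ∧ p0)
      [Ax] p1 ⊢ p1
      [Ax] p0 ⊢ p0

Result: YES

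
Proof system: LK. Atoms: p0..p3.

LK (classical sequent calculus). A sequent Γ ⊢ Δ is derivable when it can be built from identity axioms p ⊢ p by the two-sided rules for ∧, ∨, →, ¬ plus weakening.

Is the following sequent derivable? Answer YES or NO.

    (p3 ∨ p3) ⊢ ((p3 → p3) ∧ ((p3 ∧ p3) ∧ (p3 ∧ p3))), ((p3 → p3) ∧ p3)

Proof tree:
[∨L] (p3 ∨ p3) ⊢ ((p3 → p3) ∧ ((p3 ∧ p3) ∧ (p3 ∧ p3))), ((p3 → p3) ∧ p3)
  [∧R] p3 ⊢ ((p3 → p3) ∧ p3)
    [→R]  ⊢ (p3 → p3)
      [Ax] p3 ⊢ p3
    [Ax] p3 ⊢ p3
  [∧R] p3 ⊢ ((p3 → p3) ∧ ((p3 ∧ p3) ∧ (p3 ∧ p3)))
    [→R]  ⊢ (p3 → p3)
      [Ax] p3 ⊢ p3
    [∧R] p3 ⊢ ((p3 ∧ p3) ∧ (p3 ∧ p3))
      [∧R] p3 ⊢ (p3 ∧ p3)
        [Ax] p3 ⊢ p3
        [Ax] p3 ⊢ p3
      [∧R] p3 ⊢ (p3 ∧ p3)
        [Ax] p3 ⊢ p3
        [Ax] p3 ⊢ p3

Result: YES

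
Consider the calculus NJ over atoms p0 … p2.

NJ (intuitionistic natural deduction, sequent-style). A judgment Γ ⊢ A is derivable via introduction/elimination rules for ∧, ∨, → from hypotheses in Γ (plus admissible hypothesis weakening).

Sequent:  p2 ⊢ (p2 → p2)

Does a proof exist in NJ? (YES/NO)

Proof tree:
[→I] p2 ⊢ (p2 → p2)
  [Wk] p2, p2 ⊢ p2
    [Ax] p2 ⊢ p2

Result: YES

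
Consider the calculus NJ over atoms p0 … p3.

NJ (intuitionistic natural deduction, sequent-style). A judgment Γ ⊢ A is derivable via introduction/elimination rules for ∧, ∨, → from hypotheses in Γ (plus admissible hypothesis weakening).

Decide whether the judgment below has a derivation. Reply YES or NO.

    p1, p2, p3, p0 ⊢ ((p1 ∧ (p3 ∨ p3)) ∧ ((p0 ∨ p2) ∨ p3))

Proof tree:
[∧I] p1, p2, p3, p0 ⊢ ((p1 ∧ (p3 ∨ p3)) ∧ ((p0 ∨ p2) ∨ p3))
  [∧I] p1, p2, p3 ⊢ (p1 ∧ (p3 ∨ p3))
    [Ax] p1 ⊢ p1
    [∨I₂] p3, p2 ⊢ (p3 ∨ p3)
      [Wk] p3, p2 ⊢ p3
        [Ax] p3 ⊢ p3
  [∨I₁] p0 ⊢ ((p0 ∨ p2) ∨ p3)
    [∨I₁] p0 ⊢ (p0 ∨ p2)
      [Ax] p0 ⊢ p0

Result: YES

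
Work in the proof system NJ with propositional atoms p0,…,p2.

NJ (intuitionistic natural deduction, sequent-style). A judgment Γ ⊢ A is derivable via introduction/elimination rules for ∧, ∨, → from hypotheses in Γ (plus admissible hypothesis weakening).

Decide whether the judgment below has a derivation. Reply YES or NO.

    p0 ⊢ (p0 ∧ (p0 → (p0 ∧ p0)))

Derivation trace:
[∧I] p0 ⊢ (p0 ∧ (p0 → (p0 ∧ p0)))
  [Ax] p0 ⊢ p0
  [→I]  ⊢ (p0 → (p0 ∧ p0))
    [∧I] p0 ⊢ (p0 ∧ p0)
      [Ax] p0 ⊢ p0
      [Ax] p0 ⊢ p0

Result: YES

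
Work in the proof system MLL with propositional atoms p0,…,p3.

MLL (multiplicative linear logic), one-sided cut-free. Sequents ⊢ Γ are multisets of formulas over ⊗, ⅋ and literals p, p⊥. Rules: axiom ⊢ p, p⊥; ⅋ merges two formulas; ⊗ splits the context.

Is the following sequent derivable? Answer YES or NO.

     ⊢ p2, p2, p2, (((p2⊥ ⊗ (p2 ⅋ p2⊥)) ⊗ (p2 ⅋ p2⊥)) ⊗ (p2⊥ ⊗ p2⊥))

Proof tree:
[⊗]  ⊢ p2, p2, p2, (((p2⊥ ⊗ (p2 ⅋ p2⊥)) ⊗ (p2 ⅋ p2⊥)) ⊗ (p2⊥ ⊗ p2⊥))
  [⊗]  ⊢ p2, ((p2⊥ ⊗ (p2 ⅋ p2⊥)) ⊗ (p2 ⅋ p2⊥))
    [⊗]  ⊢ p2, (p2⊥ ⊗ (p2 ⅋ p2⊥))
      [Ax]  ⊢ p2, p2⊥
      [⅋]  ⊢ (p2 ⅋ p2⊥)
        [Ax]  ⊢ p2, p2⊥
    [⅋]  ⊢ (p2 ⅋ p2⊥)
      [Ax]  ⊢ p2, p2⊥
  [⊗]  ⊢ p2, p2, (p2⊥ ⊗ p2⊥)
    [Ax]  ⊢ p2, p2⊥
    [Ax]  ⊢ p2, p2⊥

Result: YES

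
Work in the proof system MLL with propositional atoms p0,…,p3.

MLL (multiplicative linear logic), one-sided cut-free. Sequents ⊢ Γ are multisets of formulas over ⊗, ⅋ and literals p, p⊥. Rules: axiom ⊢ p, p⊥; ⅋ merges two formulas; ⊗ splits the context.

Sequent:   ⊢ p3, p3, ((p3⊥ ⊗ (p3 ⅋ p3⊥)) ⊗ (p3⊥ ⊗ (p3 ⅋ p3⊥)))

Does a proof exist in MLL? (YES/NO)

Derivation (root first):
[⊗]  ⊢ p3, p3, ((p3⊥ ⊗ (p3 ⅋ p3⊥)) ⊗ (p3⊥ ⊗ (p3 ⅋ p3⊥)))
  [⊗]  ⊢ p3, (p3⊥ ⊗ (p3 ⅋ p3⊥))
    [Ax]  ⊢ p3, p3⊥
    [⅋]  ⊢ (p3 ⅋ p3⊥)
      [Ax]  ⊢ p3, p3⊥
  [⊗]  ⊢ p3, (p3⊥ ⊗ (p3 ⅋ p3⊥))
    [Ax]  ⊢ p3, p3⊥
    [⅋]  ⊢ (p3 ⅋ p3⊥)
      [Ax]  ⊢ p3, p3⊥

Result: YES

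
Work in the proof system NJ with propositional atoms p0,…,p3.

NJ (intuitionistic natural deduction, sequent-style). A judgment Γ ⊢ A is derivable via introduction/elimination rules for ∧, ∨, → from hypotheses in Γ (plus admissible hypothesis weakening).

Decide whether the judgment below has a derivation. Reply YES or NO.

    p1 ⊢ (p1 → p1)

Derivation trace:
[→I] p1 ⊢ (p1 → p1)
  [Wk] p1, p1 ⊢ p1
    [Ax] p1 ⊢ p1

Result: YES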